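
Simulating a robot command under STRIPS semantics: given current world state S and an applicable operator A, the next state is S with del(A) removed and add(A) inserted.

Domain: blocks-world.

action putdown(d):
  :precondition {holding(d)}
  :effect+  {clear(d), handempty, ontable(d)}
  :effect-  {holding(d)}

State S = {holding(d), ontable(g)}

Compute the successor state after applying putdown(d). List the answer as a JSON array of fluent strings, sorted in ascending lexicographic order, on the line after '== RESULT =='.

Compute (S \ del) ∪ add:
  pre ⊆ S: {holding(d)} ⊆ S  — applicable
  S \ del = {ontable(g)}
  ∪ add   = {clear(d), handempty, ontable(d), ontable(g)}

== RESULT ==
["clear(d)", "handempty", "ontable(d)", "ontable(g)"]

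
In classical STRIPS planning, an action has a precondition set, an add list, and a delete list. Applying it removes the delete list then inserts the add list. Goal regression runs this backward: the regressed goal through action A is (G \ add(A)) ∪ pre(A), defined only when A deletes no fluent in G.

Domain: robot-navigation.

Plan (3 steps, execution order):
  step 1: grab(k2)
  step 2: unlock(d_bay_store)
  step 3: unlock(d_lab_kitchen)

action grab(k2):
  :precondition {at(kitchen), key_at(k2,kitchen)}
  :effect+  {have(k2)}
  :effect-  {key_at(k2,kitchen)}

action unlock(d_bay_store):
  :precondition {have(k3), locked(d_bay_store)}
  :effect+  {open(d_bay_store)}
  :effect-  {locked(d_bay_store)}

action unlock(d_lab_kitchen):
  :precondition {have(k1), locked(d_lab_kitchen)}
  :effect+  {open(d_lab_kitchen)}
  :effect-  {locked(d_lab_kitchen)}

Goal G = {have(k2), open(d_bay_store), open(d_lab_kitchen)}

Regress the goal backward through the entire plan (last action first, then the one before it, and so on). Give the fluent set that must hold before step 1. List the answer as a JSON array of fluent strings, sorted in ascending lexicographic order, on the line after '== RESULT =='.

Work backward from the goal:
  through step 3 (unlock(d_lab_kitchen)): drop {open(d_lab_kitchen)}, keep {have(k2), open(d_bay_store)}, require {have(k1), locked(d_lab_kitchen)}
    → {have(k1), have(k2), locked(d_lab_kitchen), open(d_bay_store)}
  through step 2 (unlock(d_bay_store)): drop {open(d_bay_store)}, keep {have(k1), have(k2), locked(d_lab_kitchen)}, require {have(k3), locked(d_bay_store)}
    → {have(k1), have(k2), have(k3), locked(d_bay_store), locked(d_lab_kitchen)}
  through step 1 (grab(k2)): drop {have(k2)}, keep {have(k1), have(k3), locked(d_bay_store), locked(d_lab_kitchen)}, require {at(kitchen), key_at(k2,kitchen)}
    → {at(kitchen), have(k1), have(k3), key_at(k2,kitchen), locked(d_bay_store), locked(d_lab_kitchen)}

== RESULT ==
["at(kitchen)", "have(k1)", "have(k3)", "key_at(k2,kitchen)", "locked(d_bay_store)", "locked(d_lab_kitchen)"]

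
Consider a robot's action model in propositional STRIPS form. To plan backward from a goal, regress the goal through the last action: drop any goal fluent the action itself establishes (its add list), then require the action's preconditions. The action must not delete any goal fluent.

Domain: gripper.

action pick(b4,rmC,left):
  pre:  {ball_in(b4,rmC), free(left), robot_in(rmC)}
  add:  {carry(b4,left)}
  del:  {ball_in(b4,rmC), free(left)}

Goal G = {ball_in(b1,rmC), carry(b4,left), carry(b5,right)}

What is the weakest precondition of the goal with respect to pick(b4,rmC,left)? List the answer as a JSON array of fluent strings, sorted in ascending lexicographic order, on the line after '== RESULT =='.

Compute (G \ add) ∪ pre:
  G ∩ del = {}  (empty — regression defined)
  G \ add = {ball_in(b1,rmC), carry(b4,left), carry(b5,right)} \ {carry(b4,left)} = {ball_in(b1,rmC), carry(b5,right)}
  ∪ pre   = {ball_in(b1,rmC), carry(b5,right)} ∪ {ball_in(b4,rmC), free(left), robot_in(rmC)}
          = {ball_in(b1,rmC), ball_in(b4,rmC), carry(b5,right), free(left), robot_in(rmC)}

== RESULT ==
["ball_in(b1,rmC)", "ball_in(b4,rmC)", "carry(b5,right)", "free(left)", "robot_in(rmC)"]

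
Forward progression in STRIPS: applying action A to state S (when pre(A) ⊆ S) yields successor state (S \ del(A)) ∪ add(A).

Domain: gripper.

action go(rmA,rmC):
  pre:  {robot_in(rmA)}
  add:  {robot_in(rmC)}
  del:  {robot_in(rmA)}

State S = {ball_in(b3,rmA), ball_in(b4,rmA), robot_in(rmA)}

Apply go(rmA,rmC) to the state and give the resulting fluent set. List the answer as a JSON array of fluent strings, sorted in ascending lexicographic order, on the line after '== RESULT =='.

Compute (S \ del) ∪ add:
  pre ⊆ S: {robot_in(rmA)} ⊆ S  — applicable
  S \ del = {ball_in(b3,rmA), ball_in(b4,rmA)}
  ∪ add   = {ball_in(b3,rmA), ball_in(b4,rmA), robot_in(rmC)}

== RESULT ==
["ball_in(b3,rmA)", "ball_in(b4,rmA)", "robot_in(rmC)"]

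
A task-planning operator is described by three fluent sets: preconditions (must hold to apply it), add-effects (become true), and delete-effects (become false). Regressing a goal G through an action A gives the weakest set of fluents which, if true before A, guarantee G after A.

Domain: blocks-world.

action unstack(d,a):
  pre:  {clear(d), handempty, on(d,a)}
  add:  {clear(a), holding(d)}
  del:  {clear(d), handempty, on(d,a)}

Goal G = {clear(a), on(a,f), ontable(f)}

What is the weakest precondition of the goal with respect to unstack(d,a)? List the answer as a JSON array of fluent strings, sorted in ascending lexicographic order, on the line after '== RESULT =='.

Compute (G \ add) ∪ pre:
  G ∩ del = {}  (empty — regression defined)
  G \ add = {clear(a), on(a,f), ontable(f)} \ {clear(a), holding(d)} = {on(a,f), ontable(f)}
  ∪ pre   = {on(a,f), ontable(f)} ∪ {clear(d), handempty, on(d,a)}
          = {clear(d), handempty, on(a,f), on(d,a), ontable(f)}

== RESULT ==
["clear(d)", "handempty", "on(a,f)", "on(d,a)", "ontable(f)"]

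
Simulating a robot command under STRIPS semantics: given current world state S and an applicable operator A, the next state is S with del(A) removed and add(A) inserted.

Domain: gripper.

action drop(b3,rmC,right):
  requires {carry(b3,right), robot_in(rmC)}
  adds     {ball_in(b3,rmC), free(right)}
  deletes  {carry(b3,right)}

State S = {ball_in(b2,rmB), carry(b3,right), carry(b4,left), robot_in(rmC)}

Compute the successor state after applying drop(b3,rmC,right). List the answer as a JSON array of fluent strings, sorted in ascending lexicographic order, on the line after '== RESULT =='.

Progress:
  pre ⊆ S: {carry(b3,right), robot_in(rmC)} ⊆ S  — applicable
  S \ del = {ball_in(b2,rmB), carry(b4,left), robot_in(rmC)}
  ∪ add   = {ball_in(b2,rmB), ball_in(b3,rmC), carry(b4,left), free(right), robot_in(rmC)}

== RESULT ==
["ball_in(b2,rmB)", "ball_in(b3,rmC)", "carry(b4,left)", "free(right)", "robot_in(rmC)"]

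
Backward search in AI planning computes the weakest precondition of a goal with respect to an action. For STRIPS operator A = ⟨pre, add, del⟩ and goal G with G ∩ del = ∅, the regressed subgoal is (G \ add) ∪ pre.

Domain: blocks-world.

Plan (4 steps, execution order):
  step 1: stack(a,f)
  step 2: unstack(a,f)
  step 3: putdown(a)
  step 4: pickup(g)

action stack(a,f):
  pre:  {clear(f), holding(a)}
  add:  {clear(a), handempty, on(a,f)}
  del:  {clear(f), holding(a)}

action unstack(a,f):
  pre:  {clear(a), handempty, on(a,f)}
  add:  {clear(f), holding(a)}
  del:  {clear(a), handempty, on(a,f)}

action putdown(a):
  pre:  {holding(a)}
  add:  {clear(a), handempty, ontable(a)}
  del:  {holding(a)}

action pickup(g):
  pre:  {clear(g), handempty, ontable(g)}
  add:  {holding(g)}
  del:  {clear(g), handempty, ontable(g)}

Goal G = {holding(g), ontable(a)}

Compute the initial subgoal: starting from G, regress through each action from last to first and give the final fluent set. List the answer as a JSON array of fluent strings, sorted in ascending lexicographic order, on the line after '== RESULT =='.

Regress step by step:
  through step 4 (pickup(g)): drop {holding(g)}, keep {ontable(a)}, require {clear(g), handempty, ontable(g)}
    → {clear(g), handempty, ontable(a), ontable(g)}
  through step 3 (putdown(a)): drop {handempty, ontable(a)}, keep {clear(g), ontable(g)}, require {holding(a)}
    → {clear(g), holding(a), ontable(g)}
  through step 2 (unstack(a,f)): drop {holding(a)}, keep {clear(g), ontable(g)}, require {clear(a), handempty, on(a,f)}
    → {clear(a), clear(g), handempty, on(a,f), ontable(g)}
  through step 1 (stack(a,f)): drop {clear(a), handempty, on(a,f)}, keep {clear(g), ontable(g)}, require {clear(f), holding(a)}
    → {clear(f), clear(g), holding(a), ontable(g)}

== RESULT ==
["clear(f)", "clear(g)", "holding(a)", "ontable(g)"]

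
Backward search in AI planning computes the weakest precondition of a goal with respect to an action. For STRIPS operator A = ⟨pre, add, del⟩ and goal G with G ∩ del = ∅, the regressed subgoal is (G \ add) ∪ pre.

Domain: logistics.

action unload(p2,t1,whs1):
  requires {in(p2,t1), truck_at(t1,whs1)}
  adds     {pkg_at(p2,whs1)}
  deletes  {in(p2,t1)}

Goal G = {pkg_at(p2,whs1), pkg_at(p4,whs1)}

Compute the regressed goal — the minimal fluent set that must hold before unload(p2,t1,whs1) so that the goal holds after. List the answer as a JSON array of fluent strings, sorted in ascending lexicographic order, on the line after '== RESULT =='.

Compute (G \ add) ∪ pre:
  G ∩ del = {}  (empty — regression defined)
  G \ add = {pkg_at(p2,whs1), pkg_at(p4,whs1)} \ {pkg_at(p2,whs1)} = {pkg_at(p4,whs1)}
  ∪ pre   = {pkg_at(p4,whs1)} ∪ {in(p2,t1), truck_at(t1,whs1)}
          = {in(p2,t1), pkg_at(p4,whs1), truck_at(t1,whs1)}

== RESULT ==
["in(p2,t1)", "pkg_at(p4,whs1)", "truck_at(t1,whs1)"]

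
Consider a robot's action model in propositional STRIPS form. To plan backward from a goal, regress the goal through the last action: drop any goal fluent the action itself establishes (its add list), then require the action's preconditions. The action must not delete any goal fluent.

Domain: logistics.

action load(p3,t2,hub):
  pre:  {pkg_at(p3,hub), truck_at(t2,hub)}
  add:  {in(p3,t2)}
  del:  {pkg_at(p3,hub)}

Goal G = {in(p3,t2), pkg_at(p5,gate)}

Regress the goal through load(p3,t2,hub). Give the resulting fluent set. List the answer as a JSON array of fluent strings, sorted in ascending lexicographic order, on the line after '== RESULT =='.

Regress:
  G ∩ del = {}  (empty — regression defined)
  G \ add = {in(p3,t2), pkg_at(p5,gate)} \ {in(p3,t2)} = {pkg_at(p5,gate)}
  ∪ pre   = {pkg_at(p5,gate)} ∪ {pkg_at(p3,hub), truck_at(t2,hub)}
          = {pkg_at(p3,hub), pkg_at(p5,gate), truck_at(t2,hub)}

== RESULT ==
["pkg_at(p3,hub)", "pkg_at(p5,gate)", "truck_at(t2,hub)"]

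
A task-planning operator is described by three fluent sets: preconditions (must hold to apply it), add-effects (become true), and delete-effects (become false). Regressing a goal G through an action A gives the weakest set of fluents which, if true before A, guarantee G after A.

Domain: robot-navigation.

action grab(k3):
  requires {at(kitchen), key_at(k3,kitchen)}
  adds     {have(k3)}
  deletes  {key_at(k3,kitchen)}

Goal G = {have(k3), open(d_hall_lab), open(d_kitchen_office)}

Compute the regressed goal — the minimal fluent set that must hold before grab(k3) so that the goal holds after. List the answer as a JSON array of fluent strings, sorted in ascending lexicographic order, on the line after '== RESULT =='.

Compute (G \ add) ∪ pre:
  G ∩ del = {}  (empty — regression defined)
  G \ add = {have(k3), open(d_hall_lab), open(d_kitchen_office)} \ {have(k3)} = {open(d_hall_lab), open(d_kitchen_office)}
  ∪ pre   = {open(d_hall_lab), open(d_kitchen_office)} ∪ {at(kitchen), key_at(k3,kitchen)}
          = {at(kitchen), key_at(k3,kitchen), open(d_hall_lab), open(d_kitchen_office)}

== RESULT ==
["at(kitchen)", "key_at(k3,kitchen)", "open(d_hall_lab)", "open(d_kitchen_office)"]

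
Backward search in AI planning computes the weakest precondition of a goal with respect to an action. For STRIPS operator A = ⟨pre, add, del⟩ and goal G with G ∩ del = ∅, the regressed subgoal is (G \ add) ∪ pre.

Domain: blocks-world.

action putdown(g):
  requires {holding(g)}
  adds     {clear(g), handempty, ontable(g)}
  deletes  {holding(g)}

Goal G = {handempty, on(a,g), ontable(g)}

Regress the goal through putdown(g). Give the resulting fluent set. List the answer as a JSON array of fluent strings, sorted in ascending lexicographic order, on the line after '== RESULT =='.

Compute (G \ add) ∪ pre:
  G ∩ del = {}  (empty — regression defined)
  G \ add = {handempty, on(a,g), ontable(g)} \ {clear(g), handempty, ontable(g)} = {on(a,g)}
  ∪ pre   = {on(a,g)} ∪ {holding(g)}
          = {holding(g), on(a,g)}

== RESULT ==
["holding(g)", "on(a,g)"]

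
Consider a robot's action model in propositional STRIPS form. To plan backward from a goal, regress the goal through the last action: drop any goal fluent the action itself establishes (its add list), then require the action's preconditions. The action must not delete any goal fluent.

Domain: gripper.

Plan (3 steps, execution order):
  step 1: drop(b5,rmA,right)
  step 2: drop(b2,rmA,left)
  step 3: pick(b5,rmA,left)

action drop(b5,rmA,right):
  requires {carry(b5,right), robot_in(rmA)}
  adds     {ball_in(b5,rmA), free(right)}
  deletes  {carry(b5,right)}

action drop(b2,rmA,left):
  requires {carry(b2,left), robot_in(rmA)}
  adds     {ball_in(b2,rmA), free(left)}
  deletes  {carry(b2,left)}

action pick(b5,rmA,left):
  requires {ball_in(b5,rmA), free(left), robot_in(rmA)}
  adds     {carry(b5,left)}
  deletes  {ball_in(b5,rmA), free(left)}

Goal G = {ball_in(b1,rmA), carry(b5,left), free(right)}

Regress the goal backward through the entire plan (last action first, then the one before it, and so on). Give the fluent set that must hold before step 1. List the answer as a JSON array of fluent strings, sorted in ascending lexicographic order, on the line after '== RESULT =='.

Work backward from the goal:
  through step 3 (pick(b5,rmA,left)): drop {carry(b5,left)}, keep {ball_in(b1,rmA), free(right)}, require {ball_in(b5,rmA), free(left), robot_in(rmA)}
    → {ball_in(b1,rmA), ball_in(b5,rmA), free(left), free(right), robot_in(rmA)}
  through step 2 (drop(b2,rmA,left)): drop {free(left)}, keep {ball_in(b1,rmA), ball_in(b5,rmA), free(right), robot_in(rmA)}, require {carry(b2,left), robot_in(rmA)}
    → {ball_in(b1,rmA), ball_in(b5,rmA), carry(b2,left), free(right), robot_in(rmA)}
  through step 1 (drop(b5,rmA,right)): drop {ball_in(b5,rmA), free(right)}, keep {ball_in(b1,rmA), carry(b2,left), robot_in(rmA)}, require {carry(b5,right), robot_in(rmA)}
    → {ball_in(b1,rmA), carry(b2,left), carry(b5,right), robot_in(rmA)}

== RESULT ==
["ball_in(b1,rmA)", "carry(b2,left)", "carry(b5,right)", "robot_in(rmA)"]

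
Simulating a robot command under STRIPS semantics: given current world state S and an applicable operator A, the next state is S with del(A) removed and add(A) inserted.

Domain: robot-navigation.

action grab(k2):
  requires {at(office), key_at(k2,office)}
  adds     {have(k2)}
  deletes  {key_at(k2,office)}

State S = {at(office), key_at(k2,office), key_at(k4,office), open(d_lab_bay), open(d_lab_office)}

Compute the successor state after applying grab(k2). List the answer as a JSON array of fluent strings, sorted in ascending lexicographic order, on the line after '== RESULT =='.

Compute (S \ del) ∪ add:
  pre ⊆ S: {at(office), key_at(k2,office)} ⊆ S  — applicable
  S \ del = {at(office), key_at(k4,office), open(d_lab_bay), open(d_lab_office)}
  ∪ add   = {at(office), have(k2), key_at(k4,office), open(d_lab_bay), open(d_lab_office)}

== RESULT ==
["at(office)", "have(k2)", "key_at(k4,office)", "open(d_lab_bay)", "open(d_lab_office)"]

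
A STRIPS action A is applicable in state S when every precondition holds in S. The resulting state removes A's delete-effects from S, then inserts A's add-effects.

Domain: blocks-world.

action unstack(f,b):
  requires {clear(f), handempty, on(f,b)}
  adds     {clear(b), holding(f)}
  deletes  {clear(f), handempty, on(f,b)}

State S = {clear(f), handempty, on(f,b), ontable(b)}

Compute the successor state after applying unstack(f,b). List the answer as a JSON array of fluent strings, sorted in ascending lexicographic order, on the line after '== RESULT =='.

Compute (S \ del) ∪ add:
  pre ⊆ S: {clear(f), handempty, on(f,b)} ⊆ S  — applicable
  S \ del = {ontable(b)}
  ∪ add   = {clear(b), holding(f), ontable(b)}

== RESULT ==
["clear(b)", "holding(f)", "ontable(b)"]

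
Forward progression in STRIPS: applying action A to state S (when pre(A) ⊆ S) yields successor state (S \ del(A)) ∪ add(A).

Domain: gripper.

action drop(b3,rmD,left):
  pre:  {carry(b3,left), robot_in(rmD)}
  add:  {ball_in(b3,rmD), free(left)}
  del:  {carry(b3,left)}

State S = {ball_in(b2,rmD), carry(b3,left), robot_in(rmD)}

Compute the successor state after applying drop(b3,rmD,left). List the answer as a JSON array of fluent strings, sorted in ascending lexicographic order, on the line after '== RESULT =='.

Progress:
  pre ⊆ S: {carry(b3,left), robot_in(rmD)} ⊆ S  — applicable
  S \ del = {ball_in(b2,rmD), robot_in(rmD)}
  ∪ add   = {ball_in(b2,rmD), ball_in(b3,rmD), free(left), robot_in(rmD)}

== RESULT ==
["ball_in(b2,rmD)", "ball_in(b3,rmD)", "free(left)", "robot_in(rmD)"]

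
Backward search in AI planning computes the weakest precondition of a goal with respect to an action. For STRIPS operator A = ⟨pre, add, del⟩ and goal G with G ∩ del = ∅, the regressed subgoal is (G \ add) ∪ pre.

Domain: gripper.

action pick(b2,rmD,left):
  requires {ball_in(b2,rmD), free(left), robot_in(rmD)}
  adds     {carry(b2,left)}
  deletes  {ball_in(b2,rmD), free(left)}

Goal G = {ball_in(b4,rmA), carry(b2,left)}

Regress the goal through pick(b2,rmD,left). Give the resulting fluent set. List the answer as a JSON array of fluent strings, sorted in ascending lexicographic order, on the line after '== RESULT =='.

Compute (G \ add) ∪ pre:
  G ∩ del = {}  (empty — regression defined)
  G \ add = {ball_in(b4,rmA), carry(b2,left)} \ {carry(b2,left)} = {ball_in(b4,rmA)}
  ∪ pre   = {ball_in(b4,rmA)} ∪ {ball_in(b2,rmD), free(left), robot_in(rmD)}
          = {ball_in(b2,rmD), ball_in(b4,rmA), free(left), robot_in(rmD)}

== RESULT ==
["ball_in(b2,rmD)", "ball_in(b4,rmA)", "free(left)", "robot_in(rmD)"]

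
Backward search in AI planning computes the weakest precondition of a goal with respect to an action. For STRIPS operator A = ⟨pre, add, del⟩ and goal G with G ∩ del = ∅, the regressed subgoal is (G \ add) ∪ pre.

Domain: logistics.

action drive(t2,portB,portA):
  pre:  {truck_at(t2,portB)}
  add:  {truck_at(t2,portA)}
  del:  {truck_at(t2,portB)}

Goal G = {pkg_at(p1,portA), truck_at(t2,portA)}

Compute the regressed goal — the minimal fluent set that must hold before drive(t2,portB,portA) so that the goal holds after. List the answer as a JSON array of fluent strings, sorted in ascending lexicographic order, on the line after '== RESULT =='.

Compute (G \ add) ∪ pre:
  G ∩ del = {}  (empty — regression defined)
  G \ add = {pkg_at(p1,portA), truck_at(t2,portA)} \ {truck_at(t2,portA)} = {pkg_at(p1,portA)}
  ∪ pre   = {pkg_at(p1,portA)} ∪ {truck_at(t2,portB)}
          = {pkg_at(p1,portA), truck_at(t2,portB)}

== RESULT ==
["pkg_at(p1,portA)", "truck_at(t2,portB)"]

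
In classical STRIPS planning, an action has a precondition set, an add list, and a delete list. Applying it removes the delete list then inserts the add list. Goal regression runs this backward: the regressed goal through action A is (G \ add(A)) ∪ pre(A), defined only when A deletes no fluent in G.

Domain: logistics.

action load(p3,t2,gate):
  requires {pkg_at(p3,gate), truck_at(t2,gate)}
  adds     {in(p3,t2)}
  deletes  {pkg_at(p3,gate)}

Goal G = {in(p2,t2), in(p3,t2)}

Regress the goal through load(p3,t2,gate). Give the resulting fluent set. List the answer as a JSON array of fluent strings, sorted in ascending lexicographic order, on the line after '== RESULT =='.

Compute (G \ add) ∪ pre:
  G ∩ del = {}  (empty — regression defined)
  G \ add = {in(p2,t2), in(p3,t2)} \ {in(p3,t2)} = {in(p2,t2)}
  ∪ pre   = {in(p2,t2)} ∪ {pkg_at(p3,gate), truck_at(t2,gate)}
          = {in(p2,t2), pkg_at(p3,gate), truck_at(t2,gate)}

== RESULT ==
["in(p2,t2)", "pkg_at(p3,gate)", "truck_at(t2,gate)"]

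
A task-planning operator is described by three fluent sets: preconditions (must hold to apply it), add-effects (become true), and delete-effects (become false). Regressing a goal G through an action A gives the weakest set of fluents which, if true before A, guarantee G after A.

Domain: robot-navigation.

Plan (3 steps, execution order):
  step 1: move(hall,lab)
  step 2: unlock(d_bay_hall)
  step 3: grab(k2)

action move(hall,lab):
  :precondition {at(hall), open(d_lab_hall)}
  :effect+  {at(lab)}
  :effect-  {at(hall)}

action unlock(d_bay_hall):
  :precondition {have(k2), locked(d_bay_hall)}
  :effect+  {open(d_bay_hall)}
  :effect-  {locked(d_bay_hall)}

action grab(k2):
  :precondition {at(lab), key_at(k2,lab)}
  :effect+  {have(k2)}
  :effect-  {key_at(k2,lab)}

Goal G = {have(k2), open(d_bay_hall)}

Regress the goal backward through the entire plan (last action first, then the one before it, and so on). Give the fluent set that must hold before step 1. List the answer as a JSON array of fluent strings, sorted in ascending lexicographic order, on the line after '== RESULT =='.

Work backward from the goal:
  through step 3 (grab(k2)): drop {have(k2)}, keep {open(d_bay_hall)}, require {at(lab), key_at(k2,lab)}
    → {at(lab), key_at(k2,lab), open(d_bay_hall)}
  through step 2 (unlock(d_bay_hall)): drop {open(d_bay_hall)}, keep {at(lab), key_at(k2,lab)}, require {have(k2), locked(d_bay_hall)}
    → {at(lab), have(k2), key_at(k2,lab), locked(d_bay_hall)}
  through step 1 (move(hall,lab)): drop {at(lab)}, keep {have(k2), key_at(k2,lab), locked(d_bay_hall)}, require {at(hall), open(d_lab_hall)}
    → {at(hall), have(k2), key_at(k2,lab), locked(d_bay_hall), open(d_lab_hall)}

== RESULT ==
["at(hall)", "have(k2)", "key_at(k2,lab)", "locked(d_bay_hall)", "open(d_lab_hall)"]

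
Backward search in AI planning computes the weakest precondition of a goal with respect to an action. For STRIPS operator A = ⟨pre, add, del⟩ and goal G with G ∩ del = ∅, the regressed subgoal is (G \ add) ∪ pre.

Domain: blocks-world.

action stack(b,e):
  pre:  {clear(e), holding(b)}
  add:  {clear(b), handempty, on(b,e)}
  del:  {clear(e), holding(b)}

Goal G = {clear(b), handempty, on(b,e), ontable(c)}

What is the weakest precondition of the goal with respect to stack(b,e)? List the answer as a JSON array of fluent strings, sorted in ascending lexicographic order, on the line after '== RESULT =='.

Regress:
  G ∩ del = {}  (empty — regression defined)
  G \ add = {clear(b), handempty, on(b,e), ontable(c)} \ {clear(b), handempty, on(b,e)} = {ontable(c)}
  ∪ pre   = {ontable(c)} ∪ {clear(e), holding(b)}
          = {clear(e), holding(b), ontable(c)}

== RESULT ==
["clear(e)", "holding(b)", "ontable(c)"]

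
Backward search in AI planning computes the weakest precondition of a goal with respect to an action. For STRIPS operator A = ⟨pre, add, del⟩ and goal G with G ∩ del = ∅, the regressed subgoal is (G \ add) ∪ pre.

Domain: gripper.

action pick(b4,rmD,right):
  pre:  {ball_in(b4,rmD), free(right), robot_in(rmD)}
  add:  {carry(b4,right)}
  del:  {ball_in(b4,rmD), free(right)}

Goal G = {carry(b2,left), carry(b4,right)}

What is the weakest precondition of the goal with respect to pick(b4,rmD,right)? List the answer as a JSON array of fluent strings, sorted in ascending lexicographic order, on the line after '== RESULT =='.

Regress:
  G ∩ del = {}  (empty — regression defined)
  G \ add = {carry(b2,left), carry(b4,right)} \ {carry(b4,right)} = {carry(b2,left)}
  ∪ pre   = {carry(b2,left)} ∪ {ball_in(b4,rmD), free(right), robot_in(rmD)}
          = {ball_in(b4,rmD), carry(b2,left), free(right), robot_in(rmD)}

== RESULT ==
["ball_in(b4,rmD)", "carry(b2,left)", "free(right)", "robot_in(rmD)"]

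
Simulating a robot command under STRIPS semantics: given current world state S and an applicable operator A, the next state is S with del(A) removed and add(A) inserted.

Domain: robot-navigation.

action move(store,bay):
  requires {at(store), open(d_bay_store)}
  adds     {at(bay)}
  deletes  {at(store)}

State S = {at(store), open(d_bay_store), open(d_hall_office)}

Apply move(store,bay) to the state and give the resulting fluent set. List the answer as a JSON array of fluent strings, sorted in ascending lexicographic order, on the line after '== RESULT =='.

Progress:
  pre ⊆ S: {at(store), open(d_bay_store)} ⊆ S  — applicable
  S \ del = {open(d_bay_store), open(d_hall_office)}
  ∪ add   = {at(bay), open(d_bay_store), open(d_hall_office)}

== RESULT ==
["at(bay)", "open(d_bay_store)", "open(d_hall_office)"]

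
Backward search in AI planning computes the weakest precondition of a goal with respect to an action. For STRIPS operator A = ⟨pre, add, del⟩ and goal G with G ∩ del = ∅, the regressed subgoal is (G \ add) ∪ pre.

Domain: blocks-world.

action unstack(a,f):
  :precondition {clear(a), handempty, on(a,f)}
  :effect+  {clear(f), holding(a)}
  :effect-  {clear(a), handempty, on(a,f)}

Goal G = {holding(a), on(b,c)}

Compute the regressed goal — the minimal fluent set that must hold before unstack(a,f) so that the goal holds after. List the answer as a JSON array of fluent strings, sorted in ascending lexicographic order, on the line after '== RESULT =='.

Compute (G \ add) ∪ pre:
  G ∩ del = {}  (empty — regression defined)
  G \ add = {holding(a), on(b,c)} \ {clear(f), holding(a)} = {on(b,c)}
  ∪ pre   = {on(b,c)} ∪ {clear(a), handempty, on(a,f)}
          = {clear(a), handempty, on(a,f), on(b,c)}

== RESULT ==
["clear(a)", "handempty", "on(a,f)", "on(b,c)"]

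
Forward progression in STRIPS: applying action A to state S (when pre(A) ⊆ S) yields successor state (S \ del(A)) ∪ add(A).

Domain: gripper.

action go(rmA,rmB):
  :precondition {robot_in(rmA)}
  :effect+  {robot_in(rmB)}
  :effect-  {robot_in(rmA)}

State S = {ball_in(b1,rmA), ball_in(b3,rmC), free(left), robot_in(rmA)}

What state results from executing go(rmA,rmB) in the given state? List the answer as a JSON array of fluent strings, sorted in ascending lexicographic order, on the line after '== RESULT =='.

Compute (S \ del) ∪ add:
  pre ⊆ S: {robot_in(rmA)} ⊆ S  — applicable
  S \ del = {ball_in(b1,rmA), ball_in(b3,rmC), free(left)}
  ∪ add   = {ball_in(b1,rmA), ball_in(b3,rmC), free(left), robot_in(rmB)}

== RESULT ==
["ball_in(b1,rmA)", "ball_in(b3,rmC)", "free(left)", "robot_in(rmB)"]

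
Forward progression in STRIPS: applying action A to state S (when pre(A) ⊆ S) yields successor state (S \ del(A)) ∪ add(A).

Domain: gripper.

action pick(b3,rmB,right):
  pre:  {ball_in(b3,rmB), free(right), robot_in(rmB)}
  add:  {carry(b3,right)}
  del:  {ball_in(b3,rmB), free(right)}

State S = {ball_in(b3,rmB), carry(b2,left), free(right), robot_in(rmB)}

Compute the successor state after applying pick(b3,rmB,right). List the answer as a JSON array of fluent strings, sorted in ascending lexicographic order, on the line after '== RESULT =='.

Compute (S \ del) ∪ add:
  pre ⊆ S: {ball_in(b3,rmB), free(right), robot_in(rmB)} ⊆ S  — applicable
  S \ del = {carry(b2,left), robot_in(rmB)}
  ∪ add   = {carry(b2,left), carry(b3,right), robot_in(rmB)}

== RESULT ==
["carry(b2,left)", "carry(b3,right)", "robot_in(rmB)"]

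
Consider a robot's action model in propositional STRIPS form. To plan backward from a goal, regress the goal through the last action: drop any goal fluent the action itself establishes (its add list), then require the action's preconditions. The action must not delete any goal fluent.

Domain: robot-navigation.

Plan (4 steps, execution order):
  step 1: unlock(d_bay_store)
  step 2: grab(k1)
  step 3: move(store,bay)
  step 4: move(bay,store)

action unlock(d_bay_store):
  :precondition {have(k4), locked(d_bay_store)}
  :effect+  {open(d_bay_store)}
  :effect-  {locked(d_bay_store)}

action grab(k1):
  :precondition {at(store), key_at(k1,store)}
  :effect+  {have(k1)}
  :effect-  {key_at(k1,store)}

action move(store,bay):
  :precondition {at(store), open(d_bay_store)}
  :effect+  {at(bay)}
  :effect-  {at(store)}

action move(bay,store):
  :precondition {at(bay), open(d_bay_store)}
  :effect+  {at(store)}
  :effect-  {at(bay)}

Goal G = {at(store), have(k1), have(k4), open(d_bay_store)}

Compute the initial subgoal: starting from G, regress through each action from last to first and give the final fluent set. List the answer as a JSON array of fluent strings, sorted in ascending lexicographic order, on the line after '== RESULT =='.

Work backward from the goal:
  through step 4 (move(bay,store)): drop {at(store)}, keep {have(k1), have(k4), open(d_bay_store)}, require {at(bay), open(d_bay_store)}
    → {at(bay), have(k1), have(k4), open(d_bay_store)}
  through step 3 (move(store,bay)): drop {at(bay)}, keep {have(k1), have(k4), open(d_bay_store)}, require {at(store), open(d_bay_store)}
    → {at(store), have(k1), have(k4), open(d_bay_store)}
  through step 2 (grab(k1)): drop {have(k1)}, keep {at(store), have(k4), open(d_bay_store)}, require {at(store), key_at(k1,store)}
    → {at(store), have(k4), key_at(k1,store), open(d_bay_store)}
  through step 1 (unlock(d_bay_store)): drop {open(d_bay_store)}, keep {at(store), have(k4), key_at(k1,store)}, require {have(k4), locked(d_bay_store)}
    → {at(store), have(k4), key_at(k1,store), locked(d_bay_store)}

== RESULT ==
["at(store)", "have(k4)", "key_at(k1,store)", "locked(d_bay_store)"]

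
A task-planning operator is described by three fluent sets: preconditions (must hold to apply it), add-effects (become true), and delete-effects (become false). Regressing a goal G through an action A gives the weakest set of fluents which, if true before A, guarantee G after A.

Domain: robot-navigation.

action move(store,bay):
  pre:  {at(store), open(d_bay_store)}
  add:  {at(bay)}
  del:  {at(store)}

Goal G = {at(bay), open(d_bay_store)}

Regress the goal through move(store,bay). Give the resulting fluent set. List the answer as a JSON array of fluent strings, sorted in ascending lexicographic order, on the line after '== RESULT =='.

Compute (G \ add) ∪ pre:
  G ∩ del = {}  (empty — regression defined)
  G \ add = {at(bay), open(d_bay_store)} \ {at(bay)} = {open(d_bay_store)}
  ∪ pre   = {open(d_bay_store)} ∪ {at(store), open(d_bay_store)}
          = {at(store), open(d_bay_store)}

== RESULT ==
["at(store)", "open(d_bay_store)"]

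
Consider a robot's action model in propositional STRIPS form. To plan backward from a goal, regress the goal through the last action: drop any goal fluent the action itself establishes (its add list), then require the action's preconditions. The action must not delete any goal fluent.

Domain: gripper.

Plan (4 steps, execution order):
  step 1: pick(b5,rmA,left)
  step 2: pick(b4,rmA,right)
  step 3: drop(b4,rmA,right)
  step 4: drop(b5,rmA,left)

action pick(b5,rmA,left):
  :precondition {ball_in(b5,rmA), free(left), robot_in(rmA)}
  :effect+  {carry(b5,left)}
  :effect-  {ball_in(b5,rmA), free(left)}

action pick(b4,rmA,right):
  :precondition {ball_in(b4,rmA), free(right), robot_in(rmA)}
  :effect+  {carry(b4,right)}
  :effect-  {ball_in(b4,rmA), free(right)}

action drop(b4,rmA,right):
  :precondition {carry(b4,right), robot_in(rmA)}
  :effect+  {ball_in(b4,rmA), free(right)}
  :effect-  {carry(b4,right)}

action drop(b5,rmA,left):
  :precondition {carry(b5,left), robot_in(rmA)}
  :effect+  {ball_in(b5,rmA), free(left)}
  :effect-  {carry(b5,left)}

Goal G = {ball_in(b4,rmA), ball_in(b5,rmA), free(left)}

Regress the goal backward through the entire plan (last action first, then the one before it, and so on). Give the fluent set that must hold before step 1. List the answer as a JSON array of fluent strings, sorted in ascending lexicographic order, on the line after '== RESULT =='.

Regress step by step:
  through step 4 (drop(b5,rmA,left)): drop {ball_in(b5,rmA), free(left)}, keep {ball_in(b4,rmA)}, require {carry(b5,left), robot_in(rmA)}
    → {ball_in(b4,rmA), carry(b5,left), robot_in(rmA)}
  through step 3 (drop(b4,rmA,right)): drop {ball_in(b4,rmA)}, keep {carry(b5,left), robot_in(rmA)}, require {carry(b4,right), robot_in(rmA)}
    → {carry(b4,right), carry(b5,left), robot_in(rmA)}
  through step 2 (pick(b4,rmA,right)): drop {carry(b4,right)}, keep {carry(b5,left), robot_in(rmA)}, require {ball_in(b4,rmA), free(right), robot_in(rmA)}
    → {ball_in(b4,rmA), carry(b5,left), free(right), robot_in(rmA)}
  through step 1 (pick(b5,rmA,left)): drop {carry(b5,left)}, keep {ball_in(b4,rmA), free(right), robot_in(rmA)}, require {ball_in(b5,rmA), free(left), robot_in(rmA)}
    → {ball_in(b4,rmA), ball_in(b5,rmA), free(left), free(right), robot_in(rmA)}

== RESULT ==
["ball_in(b4,rmA)", "ball_in(b5,rmA)", "free(left)", "free(right)", "robot_in(rmA)"]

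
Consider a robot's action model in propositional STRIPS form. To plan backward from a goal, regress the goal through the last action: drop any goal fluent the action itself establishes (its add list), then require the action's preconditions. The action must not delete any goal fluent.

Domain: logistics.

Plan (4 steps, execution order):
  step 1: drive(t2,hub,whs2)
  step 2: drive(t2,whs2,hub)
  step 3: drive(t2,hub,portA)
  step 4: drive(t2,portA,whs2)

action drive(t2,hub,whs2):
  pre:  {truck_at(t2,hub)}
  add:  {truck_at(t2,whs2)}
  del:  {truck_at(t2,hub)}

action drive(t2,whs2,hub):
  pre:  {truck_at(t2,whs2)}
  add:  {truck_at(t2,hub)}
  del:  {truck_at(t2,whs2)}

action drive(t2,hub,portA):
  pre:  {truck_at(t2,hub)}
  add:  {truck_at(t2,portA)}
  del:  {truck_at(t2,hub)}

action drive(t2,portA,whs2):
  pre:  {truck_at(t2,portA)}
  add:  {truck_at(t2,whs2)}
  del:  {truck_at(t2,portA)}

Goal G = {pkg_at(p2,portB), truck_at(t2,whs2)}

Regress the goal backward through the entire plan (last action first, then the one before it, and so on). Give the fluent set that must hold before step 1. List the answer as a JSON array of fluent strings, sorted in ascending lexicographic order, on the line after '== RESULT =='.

Work backward from the goal:
  through step 4 (drive(t2,portA,whs2)): drop {truck_at(t2,whs2)}, keep {pkg_at(p2,portB)}, require {truck_at(t2,portA)}
    → {pkg_at(p2,portB), truck_at(t2,portA)}
  through step 3 (drive(t2,hub,portA)): drop {truck_at(t2,portA)}, keep {pkg_at(p2,portB)}, require {truck_at(t2,hub)}
    → {pkg_at(p2,portB), truck_at(t2,hub)}
  through step 2 (drive(t2,whs2,hub)): drop {truck_at(t2,hub)}, keep {pkg_at(p2,portB)}, require {truck_at(t2,whs2)}
    → {pkg_at(p2,portB), truck_at(t2,whs2)}
  through step 1 (drive(t2,hub,whs2)): drop {truck_at(t2,whs2)}, keep {pkg_at(p2,portB)}, require {truck_at(t2,hub)}
    → {pkg_at(p2,portB), truck_at(t2,hub)}

== RESULT ==
["pkg_at(p2,portB)", "truck_at(t2,hub)"]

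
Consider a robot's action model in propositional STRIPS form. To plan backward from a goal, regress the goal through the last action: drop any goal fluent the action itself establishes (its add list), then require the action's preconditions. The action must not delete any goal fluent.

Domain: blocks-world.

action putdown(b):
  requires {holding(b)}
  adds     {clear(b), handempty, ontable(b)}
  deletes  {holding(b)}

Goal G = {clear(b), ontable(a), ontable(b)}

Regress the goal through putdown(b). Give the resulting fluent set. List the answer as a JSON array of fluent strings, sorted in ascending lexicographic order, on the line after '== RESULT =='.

Compute (G \ add) ∪ pre:
  G ∩ del = {}  (empty — regression defined)
  G \ add = {clear(b), ontable(a), ontable(b)} \ {clear(b), handempty, ontable(b)} = {ontable(a)}
  ∪ pre   = {ontable(a)} ∪ {holding(b)}
          = {holding(b), ontable(a)}

== RESULT ==
["holding(b)", "ontable(a)"]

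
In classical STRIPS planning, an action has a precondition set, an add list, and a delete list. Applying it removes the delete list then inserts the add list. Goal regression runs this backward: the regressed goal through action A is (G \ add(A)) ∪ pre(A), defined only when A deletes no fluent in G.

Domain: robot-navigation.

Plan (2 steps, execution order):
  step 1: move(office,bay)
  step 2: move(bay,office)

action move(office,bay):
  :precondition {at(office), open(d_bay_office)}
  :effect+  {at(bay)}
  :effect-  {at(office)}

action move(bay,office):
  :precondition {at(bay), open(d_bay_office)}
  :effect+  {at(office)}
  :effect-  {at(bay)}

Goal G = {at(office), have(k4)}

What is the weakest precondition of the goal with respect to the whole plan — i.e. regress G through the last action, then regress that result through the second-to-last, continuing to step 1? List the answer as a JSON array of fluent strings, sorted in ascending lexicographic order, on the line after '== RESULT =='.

Work backward from the goal:
  through step 2 (move(bay,office)): drop {at(office)}, keep {have(k4)}, require {at(bay), open(d_bay_office)}
    → {at(bay), have(k4), open(d_bay_office)}
  through step 1 (move(office,bay)): drop {at(bay)}, keep {have(k4), open(d_bay_office)}, require {at(office), open(d_bay_office)}
    → {at(office), have(k4), open(d_bay_office)}

== RESULT ==
["at(office)", "have(k4)", "open(d_bay_office)"]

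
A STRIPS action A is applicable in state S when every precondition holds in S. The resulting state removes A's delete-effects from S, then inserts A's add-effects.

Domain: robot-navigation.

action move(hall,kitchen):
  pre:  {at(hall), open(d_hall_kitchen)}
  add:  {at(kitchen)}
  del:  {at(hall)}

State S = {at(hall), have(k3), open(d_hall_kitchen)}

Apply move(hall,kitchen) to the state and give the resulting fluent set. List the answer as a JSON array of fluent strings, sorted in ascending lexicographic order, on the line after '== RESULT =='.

Progress:
  pre ⊆ S: {at(hall), open(d_hall_kitchen)} ⊆ S  — applicable
  S \ del = {have(k3), open(d_hall_kitchen)}
  ∪ add   = {at(kitchen), have(k3), open(d_hall_kitchen)}

== RESULT ==
["at(kitchen)", "have(k3)", "open(d_hall_kitchen)"]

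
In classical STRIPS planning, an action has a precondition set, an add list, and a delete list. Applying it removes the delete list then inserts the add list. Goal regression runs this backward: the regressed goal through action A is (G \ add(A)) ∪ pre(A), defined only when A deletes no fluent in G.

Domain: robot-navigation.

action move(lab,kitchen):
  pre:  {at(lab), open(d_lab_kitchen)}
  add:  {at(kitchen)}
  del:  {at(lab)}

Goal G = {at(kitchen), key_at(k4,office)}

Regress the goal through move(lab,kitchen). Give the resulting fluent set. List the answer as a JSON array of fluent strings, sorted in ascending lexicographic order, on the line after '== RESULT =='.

Regress:
  G ∩ del = {}  (empty — regression defined)
  G \ add = {at(kitchen), key_at(k4,office)} \ {at(kitchen)} = {key_at(k4,office)}
  ∪ pre   = {key_at(k4,office)} ∪ {at(lab), open(d_lab_kitchen)}
          = {at(lab), key_at(k4,office), open(d_lab_kitchen)}

== RESULT ==
["at(lab)", "key_at(k4,office)", "open(d_lab_kitchen)"]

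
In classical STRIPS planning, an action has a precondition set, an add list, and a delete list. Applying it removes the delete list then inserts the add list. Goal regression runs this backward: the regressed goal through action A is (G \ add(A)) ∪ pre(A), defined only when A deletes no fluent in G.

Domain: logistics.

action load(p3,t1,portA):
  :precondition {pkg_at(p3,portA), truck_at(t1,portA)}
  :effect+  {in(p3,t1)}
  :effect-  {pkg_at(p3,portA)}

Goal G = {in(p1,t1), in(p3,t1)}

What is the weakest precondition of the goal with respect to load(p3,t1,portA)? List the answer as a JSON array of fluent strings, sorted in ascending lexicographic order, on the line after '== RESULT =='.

Regress:
  G ∩ del = {}  (empty — regression defined)
  G \ add = {in(p1,t1), in(p3,t1)} \ {in(p3,t1)} = {in(p1,t1)}
  ∪ pre   = {in(p1,t1)} ∪ {pkg_at(p3,portA), truck_at(t1,portA)}
          = {in(p1,t1), pkg_at(p3,portA), truck_at(t1,portA)}

== RESULT ==
["in(p1,t1)", "pkg_at(p3,portA)", "truck_at(t1,portA)"]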